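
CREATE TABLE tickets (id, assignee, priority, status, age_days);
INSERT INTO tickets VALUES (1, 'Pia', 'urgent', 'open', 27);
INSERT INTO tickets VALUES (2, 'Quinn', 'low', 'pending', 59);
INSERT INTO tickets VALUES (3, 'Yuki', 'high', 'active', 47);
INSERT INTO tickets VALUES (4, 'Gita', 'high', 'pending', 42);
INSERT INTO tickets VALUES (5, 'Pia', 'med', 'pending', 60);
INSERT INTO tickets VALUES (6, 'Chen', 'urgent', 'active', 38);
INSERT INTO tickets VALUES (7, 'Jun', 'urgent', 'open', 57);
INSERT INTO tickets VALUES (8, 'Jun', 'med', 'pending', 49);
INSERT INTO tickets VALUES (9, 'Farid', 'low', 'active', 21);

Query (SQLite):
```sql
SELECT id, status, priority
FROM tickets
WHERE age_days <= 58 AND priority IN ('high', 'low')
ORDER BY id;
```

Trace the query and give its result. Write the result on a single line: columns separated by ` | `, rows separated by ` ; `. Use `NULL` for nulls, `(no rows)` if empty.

3 | active | high ; 4 | pending | high ; 9 | active | low

age_days <= 58: ids {1, 3, 4, 6, 7, 8, 9}
priority IN ('high', 'low'): ids {2, 3, 4, 9}
Combine with AND.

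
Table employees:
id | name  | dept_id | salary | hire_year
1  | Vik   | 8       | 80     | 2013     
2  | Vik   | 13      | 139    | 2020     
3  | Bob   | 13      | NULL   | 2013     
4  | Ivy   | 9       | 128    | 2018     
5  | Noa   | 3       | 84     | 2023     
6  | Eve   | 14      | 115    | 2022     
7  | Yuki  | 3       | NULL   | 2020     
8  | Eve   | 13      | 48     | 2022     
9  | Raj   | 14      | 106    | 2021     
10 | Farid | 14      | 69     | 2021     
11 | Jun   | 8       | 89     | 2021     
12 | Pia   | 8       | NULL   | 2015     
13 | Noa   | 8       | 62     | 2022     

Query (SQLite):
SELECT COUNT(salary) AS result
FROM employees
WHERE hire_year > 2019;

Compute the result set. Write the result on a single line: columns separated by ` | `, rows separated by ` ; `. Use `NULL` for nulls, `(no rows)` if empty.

8

Rows where hire_year > 2019 → salary values: [139, 84, 115, NULL, 48, 106, 69, 89, 62].
COUNT(salary) counts non-NULL values → 8.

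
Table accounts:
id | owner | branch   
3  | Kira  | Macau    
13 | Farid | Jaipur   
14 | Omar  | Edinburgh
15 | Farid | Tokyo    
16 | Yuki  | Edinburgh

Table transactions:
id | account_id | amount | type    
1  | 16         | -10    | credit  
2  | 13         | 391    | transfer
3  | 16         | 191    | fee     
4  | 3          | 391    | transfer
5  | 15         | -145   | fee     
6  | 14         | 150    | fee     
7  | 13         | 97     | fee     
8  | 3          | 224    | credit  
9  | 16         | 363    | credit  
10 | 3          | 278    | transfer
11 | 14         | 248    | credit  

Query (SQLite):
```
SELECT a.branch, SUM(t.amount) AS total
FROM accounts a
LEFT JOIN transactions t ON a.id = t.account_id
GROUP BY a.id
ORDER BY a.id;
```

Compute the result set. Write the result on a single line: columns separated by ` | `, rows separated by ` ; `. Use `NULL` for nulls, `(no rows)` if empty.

Macau | 893 ; Jaipur | 488 ; Edinburgh | 398 ; Tokyo | -145 ; Edinburgh | 544

LEFT JOIN keeps every accounts row; unmatched ones get NULL for transactions columns.
Group by accounts.id and compute SUM(t.amount). SUM over an all-NULL group is NULL.
  3: ids {4, 8, 10} → SUM(t.amount)=893
  13: ids {2, 7} → SUM(t.amount)=488
  14: ids {6, 11} → SUM(t.amount)=398
  15: ids {5} → SUM(t.amount)=-145
  16: ids {1, 3, 9} → SUM(t.amount)=544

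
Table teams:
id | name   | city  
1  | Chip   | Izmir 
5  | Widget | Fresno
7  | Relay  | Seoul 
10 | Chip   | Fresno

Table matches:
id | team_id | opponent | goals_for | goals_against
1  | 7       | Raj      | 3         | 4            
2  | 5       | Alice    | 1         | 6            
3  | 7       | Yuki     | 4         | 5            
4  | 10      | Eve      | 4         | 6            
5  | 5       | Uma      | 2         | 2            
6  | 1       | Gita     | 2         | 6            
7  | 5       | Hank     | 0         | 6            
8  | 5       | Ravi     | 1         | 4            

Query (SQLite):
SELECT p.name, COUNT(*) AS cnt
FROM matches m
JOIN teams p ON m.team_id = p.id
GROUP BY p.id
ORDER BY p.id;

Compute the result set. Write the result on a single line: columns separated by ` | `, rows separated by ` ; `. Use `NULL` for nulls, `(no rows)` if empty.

Chip | 1 ; Widget | 4 ; Relay | 2 ; Chip | 1

Join each matches row to its teams via team_id.
Group joined rows by teams.id; compute COUNT(*) per group.
  1: ids {6} → COUNT(*)=1
  5: ids {2, 5, 7, 8} → COUNT(*)=4
  7: ids {1, 3} → COUNT(*)=2
  10: ids {4} → COUNT(*)=1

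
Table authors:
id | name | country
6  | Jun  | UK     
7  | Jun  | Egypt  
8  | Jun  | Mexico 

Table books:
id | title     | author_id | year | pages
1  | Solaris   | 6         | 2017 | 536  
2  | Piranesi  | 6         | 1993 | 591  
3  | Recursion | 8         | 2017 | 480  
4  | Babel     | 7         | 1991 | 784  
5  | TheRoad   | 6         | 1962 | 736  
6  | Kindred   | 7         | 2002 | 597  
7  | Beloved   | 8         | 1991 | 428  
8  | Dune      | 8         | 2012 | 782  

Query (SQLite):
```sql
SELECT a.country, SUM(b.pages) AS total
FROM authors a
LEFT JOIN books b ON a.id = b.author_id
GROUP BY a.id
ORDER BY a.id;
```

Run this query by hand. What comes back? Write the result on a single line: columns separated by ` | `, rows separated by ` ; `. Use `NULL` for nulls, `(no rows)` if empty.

UK | 1863 ; Egypt | 1381 ; Mexico | 1690

LEFT JOIN keeps every authors row; unmatched ones get NULL for books columns.
Group by authors.id and compute SUM(b.pages). SUM over an all-NULL group is NULL.
  6: ids {1, 2, 5} → SUM(b.pages)=1863
  7: ids {4, 6} → SUM(b.pages)=1381
  8: ids {3, 7, 8} → SUM(b.pages)=1690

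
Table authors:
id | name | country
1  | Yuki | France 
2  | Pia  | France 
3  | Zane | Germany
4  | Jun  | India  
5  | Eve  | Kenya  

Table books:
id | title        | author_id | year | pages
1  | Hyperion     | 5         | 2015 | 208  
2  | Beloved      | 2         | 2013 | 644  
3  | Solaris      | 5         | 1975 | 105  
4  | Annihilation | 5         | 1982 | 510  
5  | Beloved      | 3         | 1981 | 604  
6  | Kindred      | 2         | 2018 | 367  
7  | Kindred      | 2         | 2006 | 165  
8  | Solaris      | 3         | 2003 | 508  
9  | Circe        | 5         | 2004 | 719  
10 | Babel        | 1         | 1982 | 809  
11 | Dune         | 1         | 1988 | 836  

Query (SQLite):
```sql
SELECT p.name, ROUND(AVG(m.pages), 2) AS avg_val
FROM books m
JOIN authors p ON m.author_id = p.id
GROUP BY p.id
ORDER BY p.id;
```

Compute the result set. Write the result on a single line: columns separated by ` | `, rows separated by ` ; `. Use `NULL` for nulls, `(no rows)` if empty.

Yuki | 822.5 ; Pia | 392 ; Zane | 556 ; Eve | 385.5

Join each books row to its authors via author_id.
Group joined rows by authors.id; compute ROUND(AVG(m.pages), 2) per group.
  1: ids {10, 11} → ROUND(AVG(m.pages), 2)=822.5
  2: ids {2, 6, 7} → ROUND(AVG(m.pages), 2)=392
  3: ids {5, 8} → ROUND(AVG(m.pages), 2)=556
  5: ids {1, 3, 4, 9} → ROUND(AVG(m.pages), 2)=385.5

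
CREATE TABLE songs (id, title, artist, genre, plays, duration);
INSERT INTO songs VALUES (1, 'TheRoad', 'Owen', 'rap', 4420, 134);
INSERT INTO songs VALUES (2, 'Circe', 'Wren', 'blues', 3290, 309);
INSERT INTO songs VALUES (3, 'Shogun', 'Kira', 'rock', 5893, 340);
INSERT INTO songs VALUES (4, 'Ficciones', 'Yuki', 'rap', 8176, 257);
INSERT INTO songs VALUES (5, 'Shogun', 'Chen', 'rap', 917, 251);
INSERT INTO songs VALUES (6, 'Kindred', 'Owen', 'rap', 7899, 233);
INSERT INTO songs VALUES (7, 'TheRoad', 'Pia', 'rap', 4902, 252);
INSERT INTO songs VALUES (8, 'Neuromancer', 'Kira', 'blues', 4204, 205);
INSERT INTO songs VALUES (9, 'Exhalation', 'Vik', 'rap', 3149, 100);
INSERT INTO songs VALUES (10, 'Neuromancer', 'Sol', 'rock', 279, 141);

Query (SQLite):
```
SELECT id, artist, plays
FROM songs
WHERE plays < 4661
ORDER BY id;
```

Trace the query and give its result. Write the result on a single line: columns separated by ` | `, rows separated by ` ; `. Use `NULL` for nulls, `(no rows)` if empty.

1 | Owen | 4420 ; 2 | Wren | 3290 ; 5 | Chen | 917 ; 8 | Kira | 4204 ; 9 | Vik | 3149 ; 10 | Sol | 279

plays < 4661: ids {1, 2, 5, 8, 9, 10}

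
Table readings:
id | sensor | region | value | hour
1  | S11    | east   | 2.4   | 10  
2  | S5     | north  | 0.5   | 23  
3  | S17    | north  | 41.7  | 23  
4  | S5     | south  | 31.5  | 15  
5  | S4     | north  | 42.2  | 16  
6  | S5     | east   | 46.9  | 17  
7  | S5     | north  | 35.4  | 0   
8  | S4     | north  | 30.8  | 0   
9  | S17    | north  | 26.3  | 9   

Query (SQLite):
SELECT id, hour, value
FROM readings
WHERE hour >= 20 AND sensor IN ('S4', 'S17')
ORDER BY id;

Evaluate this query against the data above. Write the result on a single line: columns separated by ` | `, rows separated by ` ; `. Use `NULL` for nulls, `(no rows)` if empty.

3 | 23 | 41.7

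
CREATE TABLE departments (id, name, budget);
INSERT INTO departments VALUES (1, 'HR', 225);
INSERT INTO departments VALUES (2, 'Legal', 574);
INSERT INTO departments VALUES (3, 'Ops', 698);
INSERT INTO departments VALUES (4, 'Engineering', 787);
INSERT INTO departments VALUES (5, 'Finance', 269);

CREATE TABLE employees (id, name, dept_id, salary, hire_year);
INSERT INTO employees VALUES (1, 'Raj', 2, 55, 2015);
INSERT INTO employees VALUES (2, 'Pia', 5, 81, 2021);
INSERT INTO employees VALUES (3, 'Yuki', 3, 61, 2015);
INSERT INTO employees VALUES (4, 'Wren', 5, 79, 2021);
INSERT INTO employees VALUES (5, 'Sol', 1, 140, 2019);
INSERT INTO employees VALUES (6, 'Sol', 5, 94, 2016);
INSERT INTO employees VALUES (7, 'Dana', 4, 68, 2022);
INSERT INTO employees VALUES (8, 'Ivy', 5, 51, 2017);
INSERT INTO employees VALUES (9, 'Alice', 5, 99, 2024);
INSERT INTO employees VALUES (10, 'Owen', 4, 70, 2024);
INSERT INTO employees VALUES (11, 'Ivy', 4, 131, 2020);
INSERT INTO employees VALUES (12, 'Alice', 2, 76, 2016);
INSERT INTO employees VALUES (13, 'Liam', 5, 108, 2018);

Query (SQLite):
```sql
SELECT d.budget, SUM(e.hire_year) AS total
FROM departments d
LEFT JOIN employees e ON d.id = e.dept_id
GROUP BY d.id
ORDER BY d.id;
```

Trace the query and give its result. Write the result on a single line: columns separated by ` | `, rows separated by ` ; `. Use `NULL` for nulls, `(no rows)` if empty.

225 | 2019 ; 574 | 4031 ; 698 | 2015 ; 787 | 6066 ; 269 | 12117

LEFT JOIN keeps every departments row; unmatched ones get NULL for employees columns.
Group by departments.id and compute SUM(e.hire_year). SUM over an all-NULL group is NULL.
  1: ids {5} → SUM(e.hire_year)=2019
  2: ids {1, 12} → SUM(e.hire_year)=4031
  3: ids {3} → SUM(e.hire_year)=2015
  4: ids {7, 10, 11} → SUM(e.hire_year)=6066
  5: ids {2, 4, 6, 8, 9, 13} → SUM(e.hire_year)=12117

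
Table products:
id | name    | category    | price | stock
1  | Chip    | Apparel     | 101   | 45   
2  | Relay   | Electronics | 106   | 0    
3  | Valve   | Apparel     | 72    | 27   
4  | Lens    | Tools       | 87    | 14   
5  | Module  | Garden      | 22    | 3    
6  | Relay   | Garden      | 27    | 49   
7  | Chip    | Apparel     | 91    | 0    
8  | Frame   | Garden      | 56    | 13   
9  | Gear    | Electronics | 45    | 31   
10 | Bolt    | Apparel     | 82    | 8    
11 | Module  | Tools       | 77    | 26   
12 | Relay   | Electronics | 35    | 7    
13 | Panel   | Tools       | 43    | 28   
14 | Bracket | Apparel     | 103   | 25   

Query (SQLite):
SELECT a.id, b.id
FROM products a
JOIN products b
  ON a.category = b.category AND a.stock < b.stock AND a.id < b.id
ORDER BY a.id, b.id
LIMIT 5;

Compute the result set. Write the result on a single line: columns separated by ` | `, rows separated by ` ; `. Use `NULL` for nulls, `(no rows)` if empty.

2 | 9 ; 2 | 12 ; 4 | 11 ; 4 | 13 ; 5 | 6

Pairs (a,b) with same category, a.stock < b.stock, a.id < b.id.
category groups: Apparel:{1,3,7,10,14} Electronics:{2,9,12} Garden:{5,6,8} Tools:{4,11,13}
Ordered by (a.id, b.id); first 5.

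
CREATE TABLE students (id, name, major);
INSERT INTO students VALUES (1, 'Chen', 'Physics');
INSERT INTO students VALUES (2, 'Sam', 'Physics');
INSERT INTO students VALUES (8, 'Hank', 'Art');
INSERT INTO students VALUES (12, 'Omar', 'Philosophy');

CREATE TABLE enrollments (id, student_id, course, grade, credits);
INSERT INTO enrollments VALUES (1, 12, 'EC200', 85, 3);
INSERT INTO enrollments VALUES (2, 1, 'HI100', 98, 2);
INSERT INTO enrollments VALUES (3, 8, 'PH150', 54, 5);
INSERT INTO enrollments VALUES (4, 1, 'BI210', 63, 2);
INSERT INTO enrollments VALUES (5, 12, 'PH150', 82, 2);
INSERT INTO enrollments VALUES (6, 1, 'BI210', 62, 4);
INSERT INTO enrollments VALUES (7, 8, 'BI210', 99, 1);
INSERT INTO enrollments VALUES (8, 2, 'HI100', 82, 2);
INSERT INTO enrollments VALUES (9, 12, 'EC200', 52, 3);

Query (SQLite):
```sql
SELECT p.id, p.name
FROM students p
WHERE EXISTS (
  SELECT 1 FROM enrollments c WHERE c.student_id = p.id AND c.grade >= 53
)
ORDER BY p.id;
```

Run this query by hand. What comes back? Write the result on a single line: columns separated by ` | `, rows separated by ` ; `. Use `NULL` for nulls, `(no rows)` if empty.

1 | Chen ; 2 | Sam ; 8 | Hank ; 12 | Omar

For each students row, check whether any enrollments with matching student_id has grade >= 53.
Keep rows where that is true.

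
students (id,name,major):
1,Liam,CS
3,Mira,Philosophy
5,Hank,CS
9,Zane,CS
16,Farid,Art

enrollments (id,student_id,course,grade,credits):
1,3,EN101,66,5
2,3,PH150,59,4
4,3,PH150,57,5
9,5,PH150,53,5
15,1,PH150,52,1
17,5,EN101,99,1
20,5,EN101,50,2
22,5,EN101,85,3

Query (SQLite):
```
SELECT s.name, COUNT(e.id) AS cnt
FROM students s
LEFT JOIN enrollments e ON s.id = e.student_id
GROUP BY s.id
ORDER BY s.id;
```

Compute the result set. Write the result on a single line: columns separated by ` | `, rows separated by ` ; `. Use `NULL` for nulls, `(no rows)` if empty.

Liam | 1 ; Mira | 3 ; Hank | 4 ; Zane | 0 ; Farid | 0

LEFT JOIN keeps every students row; unmatched ones get NULL for enrollments columns.
Group by students.id and compute COUNT(e.id). COUNT(col) of an all-NULL group is 0.
  1: ids {15} → COUNT(e.id)=1
  3: ids {1, 2, 4} → COUNT(e.id)=3
  5: ids {9, 17, 20, 22} → COUNT(e.id)=4
  9: ids {—} → COUNT(e.id)=0
  16: ids {—} → COUNT(e.id)=0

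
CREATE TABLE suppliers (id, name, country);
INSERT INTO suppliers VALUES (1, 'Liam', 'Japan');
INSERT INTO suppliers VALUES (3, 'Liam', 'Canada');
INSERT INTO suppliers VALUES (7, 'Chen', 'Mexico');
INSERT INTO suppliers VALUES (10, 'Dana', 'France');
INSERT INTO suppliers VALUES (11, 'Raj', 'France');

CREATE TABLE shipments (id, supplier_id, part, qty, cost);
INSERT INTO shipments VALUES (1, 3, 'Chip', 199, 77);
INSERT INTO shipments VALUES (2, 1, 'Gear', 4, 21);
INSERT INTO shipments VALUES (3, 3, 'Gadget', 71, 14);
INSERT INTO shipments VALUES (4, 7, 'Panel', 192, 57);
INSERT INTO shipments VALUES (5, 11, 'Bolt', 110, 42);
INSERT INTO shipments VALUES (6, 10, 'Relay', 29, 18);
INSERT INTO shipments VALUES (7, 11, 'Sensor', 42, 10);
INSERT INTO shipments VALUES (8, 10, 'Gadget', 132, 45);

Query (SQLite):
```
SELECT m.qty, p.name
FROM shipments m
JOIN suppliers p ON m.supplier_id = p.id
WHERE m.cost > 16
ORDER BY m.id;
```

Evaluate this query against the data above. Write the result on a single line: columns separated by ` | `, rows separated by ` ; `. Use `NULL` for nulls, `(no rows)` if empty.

199 | Liam ; 4 | Liam ; 192 | Chen ; 110 | Raj ; 29 | Dana ; 132 | Dana

Each shipments row matches the suppliers row where supplier_id = suppliers.id.
Then keep rows with m.cost > 16.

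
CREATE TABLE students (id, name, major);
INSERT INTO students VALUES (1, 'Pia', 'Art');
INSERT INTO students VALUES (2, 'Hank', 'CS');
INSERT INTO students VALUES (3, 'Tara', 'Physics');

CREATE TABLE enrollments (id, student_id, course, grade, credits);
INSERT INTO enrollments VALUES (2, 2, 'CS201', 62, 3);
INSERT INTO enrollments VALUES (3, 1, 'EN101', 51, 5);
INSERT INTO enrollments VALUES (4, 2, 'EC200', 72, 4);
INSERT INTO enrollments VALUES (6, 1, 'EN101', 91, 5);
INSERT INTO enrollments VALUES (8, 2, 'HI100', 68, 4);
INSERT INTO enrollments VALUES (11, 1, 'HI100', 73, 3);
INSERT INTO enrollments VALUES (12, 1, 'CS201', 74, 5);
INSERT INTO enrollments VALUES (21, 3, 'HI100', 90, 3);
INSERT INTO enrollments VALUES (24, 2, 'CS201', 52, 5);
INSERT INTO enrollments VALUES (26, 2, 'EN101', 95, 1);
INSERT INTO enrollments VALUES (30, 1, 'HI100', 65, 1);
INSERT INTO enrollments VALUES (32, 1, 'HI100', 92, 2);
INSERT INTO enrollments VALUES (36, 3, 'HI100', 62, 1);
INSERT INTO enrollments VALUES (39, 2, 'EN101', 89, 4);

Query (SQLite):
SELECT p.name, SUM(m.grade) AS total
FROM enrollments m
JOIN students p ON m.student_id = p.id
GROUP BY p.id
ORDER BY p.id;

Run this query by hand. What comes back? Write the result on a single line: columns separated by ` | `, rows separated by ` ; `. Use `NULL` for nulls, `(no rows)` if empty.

Pia | 446 ; Hank | 438 ; Tara | 152

Join each enrollments row to its students via student_id.
Group joined rows by students.id; compute SUM(m.grade) per group.
  1: ids {3, 6, 11, 12, 30, 32} → SUM(m.grade)=446
  2: ids {2, 4, 8, 24, 26, 39} → SUM(m.grade)=438
  3: ids {21, 36} → SUM(m.grade)=152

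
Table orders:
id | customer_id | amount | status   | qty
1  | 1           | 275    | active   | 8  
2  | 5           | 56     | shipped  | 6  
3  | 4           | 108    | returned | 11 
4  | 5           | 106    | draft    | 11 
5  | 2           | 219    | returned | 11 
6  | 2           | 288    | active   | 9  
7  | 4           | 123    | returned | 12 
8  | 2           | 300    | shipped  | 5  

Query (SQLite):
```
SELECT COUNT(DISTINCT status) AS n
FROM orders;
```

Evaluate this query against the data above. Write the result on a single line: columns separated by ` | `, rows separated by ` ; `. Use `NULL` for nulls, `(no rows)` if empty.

4

Count distinct non-NULL status values.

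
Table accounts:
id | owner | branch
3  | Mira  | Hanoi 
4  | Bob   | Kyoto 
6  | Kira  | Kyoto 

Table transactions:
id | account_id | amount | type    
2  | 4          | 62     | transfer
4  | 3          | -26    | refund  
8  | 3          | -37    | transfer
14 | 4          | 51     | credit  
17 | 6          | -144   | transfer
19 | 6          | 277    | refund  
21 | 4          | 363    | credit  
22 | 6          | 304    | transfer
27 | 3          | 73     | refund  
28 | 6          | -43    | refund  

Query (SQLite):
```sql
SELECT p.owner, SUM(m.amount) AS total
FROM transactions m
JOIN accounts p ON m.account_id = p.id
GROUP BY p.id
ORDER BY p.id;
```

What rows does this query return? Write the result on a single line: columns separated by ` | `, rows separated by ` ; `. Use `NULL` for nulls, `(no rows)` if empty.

Mira | 10 ; Bob | 476 ; Kira | 394

Join each transactions row to its accounts via account_id.
Group joined rows by accounts.id; compute SUM(m.amount) per group.
  3: ids {4, 8, 27} → SUM(m.amount)=10
  4: ids {2, 14, 21} → SUM(m.amount)=476
  6: ids {17, 19, 22, 28} → SUM(m.amount)=394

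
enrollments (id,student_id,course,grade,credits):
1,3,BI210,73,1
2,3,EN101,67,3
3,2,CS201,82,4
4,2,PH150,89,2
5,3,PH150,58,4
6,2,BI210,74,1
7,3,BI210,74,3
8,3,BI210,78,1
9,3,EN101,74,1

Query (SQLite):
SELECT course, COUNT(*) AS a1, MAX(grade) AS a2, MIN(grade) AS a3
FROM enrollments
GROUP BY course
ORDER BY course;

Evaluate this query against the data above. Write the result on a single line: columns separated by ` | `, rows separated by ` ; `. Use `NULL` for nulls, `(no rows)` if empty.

BI210 | 4 | 78 | 73 ; CS201 | 1 | 82 | 82 ; EN101 | 2 | 74 | 67 ; PH150 | 2 | 89 | 58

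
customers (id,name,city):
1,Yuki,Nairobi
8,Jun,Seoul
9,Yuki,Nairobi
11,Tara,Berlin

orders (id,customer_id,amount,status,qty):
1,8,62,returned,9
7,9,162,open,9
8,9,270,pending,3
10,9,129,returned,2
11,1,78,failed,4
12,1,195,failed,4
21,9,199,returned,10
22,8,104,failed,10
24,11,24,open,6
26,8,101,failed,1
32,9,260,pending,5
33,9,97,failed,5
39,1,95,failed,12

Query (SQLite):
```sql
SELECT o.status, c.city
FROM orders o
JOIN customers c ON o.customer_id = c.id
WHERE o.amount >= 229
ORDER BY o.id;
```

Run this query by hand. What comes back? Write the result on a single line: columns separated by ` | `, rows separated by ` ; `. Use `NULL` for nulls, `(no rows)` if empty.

Each orders row matches the customers row where customer_id = customers.id.
Then keep rows with o.amount >= 229.

pending | Nairobi ; pending | Nairobi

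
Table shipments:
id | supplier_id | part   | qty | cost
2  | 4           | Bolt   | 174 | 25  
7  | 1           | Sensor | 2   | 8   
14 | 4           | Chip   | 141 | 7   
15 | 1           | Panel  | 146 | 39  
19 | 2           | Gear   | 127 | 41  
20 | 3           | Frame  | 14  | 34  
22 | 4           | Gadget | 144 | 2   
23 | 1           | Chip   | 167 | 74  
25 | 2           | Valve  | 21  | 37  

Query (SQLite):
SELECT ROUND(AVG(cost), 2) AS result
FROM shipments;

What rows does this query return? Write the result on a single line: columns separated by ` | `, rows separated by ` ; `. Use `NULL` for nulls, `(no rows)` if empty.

29.67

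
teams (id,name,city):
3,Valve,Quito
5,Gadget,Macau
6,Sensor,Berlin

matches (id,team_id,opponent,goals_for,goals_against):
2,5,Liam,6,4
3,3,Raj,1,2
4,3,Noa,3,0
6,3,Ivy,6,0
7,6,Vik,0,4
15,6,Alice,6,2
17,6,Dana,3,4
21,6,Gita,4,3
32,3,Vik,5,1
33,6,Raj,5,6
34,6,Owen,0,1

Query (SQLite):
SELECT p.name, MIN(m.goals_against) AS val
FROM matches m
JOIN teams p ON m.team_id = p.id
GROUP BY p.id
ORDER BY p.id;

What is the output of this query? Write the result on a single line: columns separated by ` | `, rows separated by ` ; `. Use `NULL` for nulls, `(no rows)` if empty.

Join each matches row to its teams via team_id.
Group joined rows by teams.id; compute MIN(m.goals_against) per group.
  3: ids {3, 4, 6, 32} → MIN(m.goals_against)=0
  5: ids {2} → MIN(m.goals_against)=4
  6: ids {7, 15, 17, 21, 33, 34} → MIN(m.goals_against)=1

Valve | 0 ; Gadget | 4 ; Sensor | 1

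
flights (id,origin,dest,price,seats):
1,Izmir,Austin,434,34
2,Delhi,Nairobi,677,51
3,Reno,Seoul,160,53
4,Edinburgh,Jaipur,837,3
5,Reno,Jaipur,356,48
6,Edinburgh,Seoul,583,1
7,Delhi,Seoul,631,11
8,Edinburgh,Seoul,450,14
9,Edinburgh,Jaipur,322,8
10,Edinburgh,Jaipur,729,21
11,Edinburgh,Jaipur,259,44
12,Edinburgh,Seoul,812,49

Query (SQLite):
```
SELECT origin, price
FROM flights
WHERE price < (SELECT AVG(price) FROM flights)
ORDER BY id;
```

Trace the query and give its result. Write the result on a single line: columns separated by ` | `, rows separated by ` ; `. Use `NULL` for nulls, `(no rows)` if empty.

Izmir | 434 ; Reno | 160 ; Reno | 356 ; Edinburgh | 450 ; Edinburgh | 322 ; Edinburgh | 259

Scalar subquery: AVG(price) over all flights rows = 520.833333 (≈; comparison uses full precision).
Keep rows where price < that value.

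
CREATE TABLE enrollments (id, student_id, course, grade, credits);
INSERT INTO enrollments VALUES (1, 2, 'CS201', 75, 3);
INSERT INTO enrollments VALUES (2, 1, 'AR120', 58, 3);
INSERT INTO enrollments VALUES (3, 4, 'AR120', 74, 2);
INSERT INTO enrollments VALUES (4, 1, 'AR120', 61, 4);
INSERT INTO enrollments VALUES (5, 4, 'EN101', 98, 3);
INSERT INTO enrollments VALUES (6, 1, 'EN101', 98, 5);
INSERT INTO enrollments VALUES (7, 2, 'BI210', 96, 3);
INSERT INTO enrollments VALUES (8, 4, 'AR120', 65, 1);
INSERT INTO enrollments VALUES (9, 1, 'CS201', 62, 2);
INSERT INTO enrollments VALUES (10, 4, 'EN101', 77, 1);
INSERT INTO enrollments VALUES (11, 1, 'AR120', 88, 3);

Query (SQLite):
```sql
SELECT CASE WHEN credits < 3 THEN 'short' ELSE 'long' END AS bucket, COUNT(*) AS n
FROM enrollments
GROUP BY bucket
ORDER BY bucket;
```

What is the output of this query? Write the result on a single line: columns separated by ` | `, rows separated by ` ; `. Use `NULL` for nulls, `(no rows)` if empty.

long | 7 ; short | 4

Bucket rows by credits < 3 → 'short' else 'long'; count each bucket.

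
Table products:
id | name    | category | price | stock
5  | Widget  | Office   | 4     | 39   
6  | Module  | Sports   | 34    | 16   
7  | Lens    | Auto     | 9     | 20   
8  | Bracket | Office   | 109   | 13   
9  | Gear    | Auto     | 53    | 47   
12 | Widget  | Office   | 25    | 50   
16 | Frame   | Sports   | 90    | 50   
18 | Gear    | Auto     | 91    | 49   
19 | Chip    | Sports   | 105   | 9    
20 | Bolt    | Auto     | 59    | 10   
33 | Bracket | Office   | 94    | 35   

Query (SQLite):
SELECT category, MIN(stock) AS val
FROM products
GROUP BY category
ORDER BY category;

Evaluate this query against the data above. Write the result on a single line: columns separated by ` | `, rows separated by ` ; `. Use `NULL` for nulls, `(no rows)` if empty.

Auto | 10 ; Office | 13 ; Sports | 9

Partition products by category; compute MIN(stock) within each group.
  Auto: ids {7, 9, 18, 20} → MIN(stock)=10
  Office: ids {5, 8, 12, 33} → MIN(stock)=13
  Sports: ids {6, 16, 19} → MIN(stock)=9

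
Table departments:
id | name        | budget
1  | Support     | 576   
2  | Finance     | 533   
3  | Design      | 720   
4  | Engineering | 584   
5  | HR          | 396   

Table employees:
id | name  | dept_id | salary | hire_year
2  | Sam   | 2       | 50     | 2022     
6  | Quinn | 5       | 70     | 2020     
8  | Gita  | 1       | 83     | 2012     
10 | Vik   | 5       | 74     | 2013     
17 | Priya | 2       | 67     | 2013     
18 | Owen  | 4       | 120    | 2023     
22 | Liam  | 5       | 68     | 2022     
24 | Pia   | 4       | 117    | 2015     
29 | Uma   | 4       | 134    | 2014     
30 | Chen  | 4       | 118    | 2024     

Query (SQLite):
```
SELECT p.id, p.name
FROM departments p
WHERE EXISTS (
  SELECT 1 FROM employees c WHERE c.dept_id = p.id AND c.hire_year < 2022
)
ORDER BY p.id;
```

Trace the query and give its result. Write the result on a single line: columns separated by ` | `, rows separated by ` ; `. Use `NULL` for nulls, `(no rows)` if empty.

1 | Support ; 2 | Finance ; 4 | Engineering ; 5 | HR

For each departments row, check whether any employees with matching dept_id has hire_year < 2022.
Keep rows where that is true.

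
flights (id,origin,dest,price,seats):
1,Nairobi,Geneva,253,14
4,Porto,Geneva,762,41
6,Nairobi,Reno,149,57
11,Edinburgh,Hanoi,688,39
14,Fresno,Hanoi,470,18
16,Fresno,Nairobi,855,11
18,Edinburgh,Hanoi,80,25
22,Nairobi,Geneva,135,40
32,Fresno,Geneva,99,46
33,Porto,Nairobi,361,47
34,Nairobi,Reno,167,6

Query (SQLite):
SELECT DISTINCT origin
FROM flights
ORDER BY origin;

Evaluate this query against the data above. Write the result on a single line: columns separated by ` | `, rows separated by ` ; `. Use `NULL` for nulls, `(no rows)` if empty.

Collect distinct origin values from flights.

Edinburgh ; Fresno ; Nairobi ; Porto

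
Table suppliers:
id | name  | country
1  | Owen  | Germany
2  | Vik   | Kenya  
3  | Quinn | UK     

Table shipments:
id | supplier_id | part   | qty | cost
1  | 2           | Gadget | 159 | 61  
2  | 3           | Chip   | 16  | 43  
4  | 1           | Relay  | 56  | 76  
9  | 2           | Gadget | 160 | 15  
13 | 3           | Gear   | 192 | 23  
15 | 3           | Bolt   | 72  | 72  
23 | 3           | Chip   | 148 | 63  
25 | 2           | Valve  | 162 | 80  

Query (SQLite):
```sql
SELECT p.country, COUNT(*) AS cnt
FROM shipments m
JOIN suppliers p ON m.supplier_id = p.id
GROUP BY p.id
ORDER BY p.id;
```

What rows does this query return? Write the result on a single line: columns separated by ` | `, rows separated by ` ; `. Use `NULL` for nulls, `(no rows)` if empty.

Germany | 1 ; Kenya | 3 ; UK | 4

Join each shipments row to its suppliers via supplier_id.
Group joined rows by suppliers.id; compute COUNT(*) per group.
  1: ids {4} → COUNT(*)=1
  2: ids {1, 9, 25} → COUNT(*)=3
  3: ids {2, 13, 15, 23} → COUNT(*)=4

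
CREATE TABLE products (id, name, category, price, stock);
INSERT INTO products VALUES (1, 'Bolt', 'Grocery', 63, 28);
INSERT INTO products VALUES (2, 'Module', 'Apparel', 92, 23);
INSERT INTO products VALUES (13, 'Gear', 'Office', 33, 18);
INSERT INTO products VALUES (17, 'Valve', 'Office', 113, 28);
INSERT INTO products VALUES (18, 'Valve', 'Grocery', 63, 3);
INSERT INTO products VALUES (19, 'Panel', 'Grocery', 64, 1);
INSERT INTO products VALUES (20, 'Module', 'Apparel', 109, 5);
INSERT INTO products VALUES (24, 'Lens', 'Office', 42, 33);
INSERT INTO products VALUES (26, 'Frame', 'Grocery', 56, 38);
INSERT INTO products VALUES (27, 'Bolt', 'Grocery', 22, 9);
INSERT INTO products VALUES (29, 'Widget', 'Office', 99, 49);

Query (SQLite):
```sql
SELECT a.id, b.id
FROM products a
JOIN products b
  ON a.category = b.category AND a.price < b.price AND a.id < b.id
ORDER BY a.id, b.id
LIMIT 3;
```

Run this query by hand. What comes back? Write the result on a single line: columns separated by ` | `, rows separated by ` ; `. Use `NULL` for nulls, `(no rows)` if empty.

Pairs (a,b) with same category, a.price < b.price, a.id < b.id.
category groups: Apparel:{2,20} Grocery:{1,18,19,26,27} Office:{13,17,24,29}
Ordered by (a.id, b.id); first 3.

1 | 19 ; 2 | 20 ; 13 | 17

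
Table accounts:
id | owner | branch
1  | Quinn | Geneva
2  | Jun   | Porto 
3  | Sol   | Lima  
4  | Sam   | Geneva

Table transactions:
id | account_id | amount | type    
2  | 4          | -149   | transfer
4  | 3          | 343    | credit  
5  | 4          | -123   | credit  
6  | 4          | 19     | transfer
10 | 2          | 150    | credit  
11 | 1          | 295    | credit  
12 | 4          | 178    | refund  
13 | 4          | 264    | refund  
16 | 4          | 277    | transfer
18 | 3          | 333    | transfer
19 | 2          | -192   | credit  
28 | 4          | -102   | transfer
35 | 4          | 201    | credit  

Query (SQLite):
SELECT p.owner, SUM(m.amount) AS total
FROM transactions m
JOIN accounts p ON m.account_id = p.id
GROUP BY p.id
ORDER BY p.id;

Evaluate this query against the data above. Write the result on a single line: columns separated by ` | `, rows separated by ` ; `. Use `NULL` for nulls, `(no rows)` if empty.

Quinn | 295 ; Jun | -42 ; Sol | 676 ; Sam | 565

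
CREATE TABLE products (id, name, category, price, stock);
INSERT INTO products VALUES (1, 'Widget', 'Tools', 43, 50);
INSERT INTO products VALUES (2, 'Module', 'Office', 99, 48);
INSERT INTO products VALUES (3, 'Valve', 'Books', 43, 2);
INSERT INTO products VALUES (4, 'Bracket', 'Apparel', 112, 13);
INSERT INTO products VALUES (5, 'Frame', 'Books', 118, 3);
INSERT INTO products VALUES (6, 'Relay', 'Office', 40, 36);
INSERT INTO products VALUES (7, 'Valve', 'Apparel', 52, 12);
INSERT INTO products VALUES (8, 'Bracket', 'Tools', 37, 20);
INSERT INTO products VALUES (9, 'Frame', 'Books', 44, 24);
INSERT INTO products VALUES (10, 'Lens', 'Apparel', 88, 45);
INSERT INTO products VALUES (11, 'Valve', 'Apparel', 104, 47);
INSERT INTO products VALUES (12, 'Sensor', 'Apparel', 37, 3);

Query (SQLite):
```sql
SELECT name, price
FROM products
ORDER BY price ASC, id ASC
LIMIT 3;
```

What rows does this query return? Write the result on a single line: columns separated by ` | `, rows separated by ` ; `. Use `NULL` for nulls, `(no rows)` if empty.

Bracket | 37 ; Sensor | 37 ; Relay | 40

Sort by price asc, tiebreak id asc: (37, id=8), (37, id=12), (40, id=6), (43, id=1), (43, id=3), (44, id=9) …. Take first 3.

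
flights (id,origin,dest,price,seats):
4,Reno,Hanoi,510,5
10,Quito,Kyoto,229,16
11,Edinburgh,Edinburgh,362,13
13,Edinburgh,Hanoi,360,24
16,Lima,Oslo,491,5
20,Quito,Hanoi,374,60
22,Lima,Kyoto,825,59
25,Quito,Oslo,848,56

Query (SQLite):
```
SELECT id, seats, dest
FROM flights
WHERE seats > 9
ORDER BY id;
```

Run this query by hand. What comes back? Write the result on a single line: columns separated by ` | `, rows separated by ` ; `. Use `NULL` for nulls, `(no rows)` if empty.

10 | 16 | Kyoto ; 11 | 13 | Edinburgh ; 13 | 24 | Hanoi ; 20 | 60 | Hanoi ; 22 | 59 | Kyoto ; 25 | 56 | Oslo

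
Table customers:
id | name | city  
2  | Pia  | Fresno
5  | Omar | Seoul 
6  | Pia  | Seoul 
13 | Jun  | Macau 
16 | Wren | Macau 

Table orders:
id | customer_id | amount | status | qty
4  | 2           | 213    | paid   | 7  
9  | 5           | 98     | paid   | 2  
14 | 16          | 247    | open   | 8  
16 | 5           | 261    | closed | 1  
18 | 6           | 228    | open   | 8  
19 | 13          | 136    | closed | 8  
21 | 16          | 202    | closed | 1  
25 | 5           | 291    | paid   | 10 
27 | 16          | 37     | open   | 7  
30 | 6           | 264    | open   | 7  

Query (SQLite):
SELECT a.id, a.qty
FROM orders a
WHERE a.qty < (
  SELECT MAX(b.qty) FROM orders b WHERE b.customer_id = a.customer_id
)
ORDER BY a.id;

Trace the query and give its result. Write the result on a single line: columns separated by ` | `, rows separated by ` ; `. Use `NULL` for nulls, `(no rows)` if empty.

9 | 2 ; 16 | 1 ; 21 | 1 ; 27 | 7 ; 30 | 7

For each orders row a, compute MAX(qty) over rows sharing a.customer_id.
Keep row a if a.qty < that per-group MAX.
  customer_id=2: MAX(qty) = 7
  customer_id=5: MAX(qty) = 10
  customer_id=6: MAX(qty) = 8
  customer_id=13: MAX(qty) = 8
  customer_id=16: MAX(qty) = 8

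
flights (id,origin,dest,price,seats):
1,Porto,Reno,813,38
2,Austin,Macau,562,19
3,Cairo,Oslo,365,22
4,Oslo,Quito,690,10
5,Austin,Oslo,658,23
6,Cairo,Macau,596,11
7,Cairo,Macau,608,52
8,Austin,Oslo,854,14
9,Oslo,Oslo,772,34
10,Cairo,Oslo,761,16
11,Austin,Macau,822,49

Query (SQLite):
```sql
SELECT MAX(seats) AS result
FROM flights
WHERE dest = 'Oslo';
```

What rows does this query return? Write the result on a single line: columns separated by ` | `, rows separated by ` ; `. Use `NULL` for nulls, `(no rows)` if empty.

34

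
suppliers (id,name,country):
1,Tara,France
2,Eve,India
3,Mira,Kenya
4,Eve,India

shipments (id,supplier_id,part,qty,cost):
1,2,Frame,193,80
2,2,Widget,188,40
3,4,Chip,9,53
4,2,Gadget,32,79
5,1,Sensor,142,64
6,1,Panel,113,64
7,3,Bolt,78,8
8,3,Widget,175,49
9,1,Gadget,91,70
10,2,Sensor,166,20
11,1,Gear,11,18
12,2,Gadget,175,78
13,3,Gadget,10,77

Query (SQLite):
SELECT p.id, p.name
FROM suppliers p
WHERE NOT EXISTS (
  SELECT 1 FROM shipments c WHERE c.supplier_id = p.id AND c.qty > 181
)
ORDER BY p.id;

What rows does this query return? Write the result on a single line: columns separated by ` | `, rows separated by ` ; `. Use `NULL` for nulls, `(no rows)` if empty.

For each suppliers row, check whether any shipments with matching supplier_id has qty > 181.
Keep rows where that is false.

1 | Tara ; 3 | Mira ; 4 | Eve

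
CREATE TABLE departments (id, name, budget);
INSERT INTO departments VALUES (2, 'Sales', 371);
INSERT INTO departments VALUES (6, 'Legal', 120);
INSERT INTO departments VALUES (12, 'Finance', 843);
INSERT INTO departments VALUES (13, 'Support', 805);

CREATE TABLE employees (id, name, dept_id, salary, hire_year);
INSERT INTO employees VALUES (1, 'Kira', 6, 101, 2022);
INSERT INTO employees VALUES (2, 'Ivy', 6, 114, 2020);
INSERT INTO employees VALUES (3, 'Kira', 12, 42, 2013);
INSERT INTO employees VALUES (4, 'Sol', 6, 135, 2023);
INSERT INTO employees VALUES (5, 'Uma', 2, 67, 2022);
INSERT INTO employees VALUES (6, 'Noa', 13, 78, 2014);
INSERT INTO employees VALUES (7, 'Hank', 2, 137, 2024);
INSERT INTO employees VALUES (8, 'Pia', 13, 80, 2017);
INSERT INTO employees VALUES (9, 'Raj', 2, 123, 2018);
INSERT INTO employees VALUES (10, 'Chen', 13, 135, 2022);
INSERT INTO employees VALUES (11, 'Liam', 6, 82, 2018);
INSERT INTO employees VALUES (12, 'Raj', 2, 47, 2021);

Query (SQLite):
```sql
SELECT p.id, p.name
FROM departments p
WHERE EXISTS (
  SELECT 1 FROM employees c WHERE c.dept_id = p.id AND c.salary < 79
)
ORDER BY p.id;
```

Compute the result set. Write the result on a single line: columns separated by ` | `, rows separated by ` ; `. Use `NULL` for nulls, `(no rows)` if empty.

2 | Sales ; 12 | Finance ; 13 | Support

For each departments row, check whether any employees with matching dept_id has salary < 79.
Keep rows where that is true.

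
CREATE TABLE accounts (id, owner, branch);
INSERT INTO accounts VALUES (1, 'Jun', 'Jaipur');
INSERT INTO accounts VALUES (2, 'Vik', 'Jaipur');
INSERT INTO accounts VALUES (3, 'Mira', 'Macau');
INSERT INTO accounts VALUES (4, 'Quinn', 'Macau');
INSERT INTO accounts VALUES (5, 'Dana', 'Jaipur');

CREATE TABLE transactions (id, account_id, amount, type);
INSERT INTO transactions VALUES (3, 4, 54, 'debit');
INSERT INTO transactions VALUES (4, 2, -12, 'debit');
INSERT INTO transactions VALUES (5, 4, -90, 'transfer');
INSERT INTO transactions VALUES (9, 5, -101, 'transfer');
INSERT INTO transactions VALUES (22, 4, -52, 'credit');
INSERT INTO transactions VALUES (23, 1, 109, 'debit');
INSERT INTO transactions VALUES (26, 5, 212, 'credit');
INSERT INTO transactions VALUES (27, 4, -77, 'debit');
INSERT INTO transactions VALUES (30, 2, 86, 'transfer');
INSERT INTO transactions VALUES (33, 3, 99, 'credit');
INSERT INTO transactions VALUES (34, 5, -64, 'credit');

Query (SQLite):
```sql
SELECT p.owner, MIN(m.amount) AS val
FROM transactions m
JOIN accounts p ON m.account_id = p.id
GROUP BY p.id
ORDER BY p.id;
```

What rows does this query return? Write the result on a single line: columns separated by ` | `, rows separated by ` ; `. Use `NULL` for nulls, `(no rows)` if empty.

Join each transactions row to its accounts via account_id.
Group joined rows by accounts.id; compute MIN(m.amount) per group.
  1: ids {23} → MIN(m.amount)=109
  2: ids {4, 30} → MIN(m.amount)=-12
  3: ids {33} → MIN(m.amount)=99
  4: ids {3, 5, 22, 27} → MIN(m.amount)=-90
  5: ids {9, 26, 34} → MIN(m.amount)=-101

Jun | 109 ; Vik | -12 ; Mira | 99 ; Quinn | -90 ; Dana | -101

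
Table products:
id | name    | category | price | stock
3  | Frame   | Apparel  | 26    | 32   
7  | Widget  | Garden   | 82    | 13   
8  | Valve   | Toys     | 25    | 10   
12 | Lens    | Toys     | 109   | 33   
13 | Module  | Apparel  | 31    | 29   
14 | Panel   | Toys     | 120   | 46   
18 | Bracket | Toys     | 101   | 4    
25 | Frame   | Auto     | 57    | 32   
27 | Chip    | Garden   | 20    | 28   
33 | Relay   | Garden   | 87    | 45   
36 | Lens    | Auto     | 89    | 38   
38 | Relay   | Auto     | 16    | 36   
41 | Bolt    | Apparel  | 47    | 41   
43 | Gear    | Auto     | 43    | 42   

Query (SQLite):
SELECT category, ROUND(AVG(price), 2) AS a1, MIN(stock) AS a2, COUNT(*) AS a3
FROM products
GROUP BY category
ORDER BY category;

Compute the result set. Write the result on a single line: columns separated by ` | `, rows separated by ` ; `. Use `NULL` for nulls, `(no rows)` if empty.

Apparel | 34.67 | 29 | 3 ; Auto | 51.25 | 32 | 4 ; Garden | 63 | 13 | 3 ; Toys | 88.75 | 4 | 4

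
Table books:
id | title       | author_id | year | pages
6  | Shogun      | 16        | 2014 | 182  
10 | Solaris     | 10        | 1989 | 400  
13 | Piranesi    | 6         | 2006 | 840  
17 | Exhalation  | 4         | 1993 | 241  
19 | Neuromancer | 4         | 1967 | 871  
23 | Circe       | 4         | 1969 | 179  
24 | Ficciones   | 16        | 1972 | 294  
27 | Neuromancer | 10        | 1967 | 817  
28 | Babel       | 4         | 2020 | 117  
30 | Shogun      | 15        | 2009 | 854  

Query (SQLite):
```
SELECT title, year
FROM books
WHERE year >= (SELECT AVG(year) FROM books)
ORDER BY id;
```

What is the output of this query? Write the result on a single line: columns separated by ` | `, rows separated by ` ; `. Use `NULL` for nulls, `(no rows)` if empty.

Scalar subquery: AVG(year) over all books rows = 1990.6.
Keep rows where year >= that value.

Shogun | 2014 ; Piranesi | 2006 ; Exhalation | 1993 ; Babel | 2020 ; Shogun | 2009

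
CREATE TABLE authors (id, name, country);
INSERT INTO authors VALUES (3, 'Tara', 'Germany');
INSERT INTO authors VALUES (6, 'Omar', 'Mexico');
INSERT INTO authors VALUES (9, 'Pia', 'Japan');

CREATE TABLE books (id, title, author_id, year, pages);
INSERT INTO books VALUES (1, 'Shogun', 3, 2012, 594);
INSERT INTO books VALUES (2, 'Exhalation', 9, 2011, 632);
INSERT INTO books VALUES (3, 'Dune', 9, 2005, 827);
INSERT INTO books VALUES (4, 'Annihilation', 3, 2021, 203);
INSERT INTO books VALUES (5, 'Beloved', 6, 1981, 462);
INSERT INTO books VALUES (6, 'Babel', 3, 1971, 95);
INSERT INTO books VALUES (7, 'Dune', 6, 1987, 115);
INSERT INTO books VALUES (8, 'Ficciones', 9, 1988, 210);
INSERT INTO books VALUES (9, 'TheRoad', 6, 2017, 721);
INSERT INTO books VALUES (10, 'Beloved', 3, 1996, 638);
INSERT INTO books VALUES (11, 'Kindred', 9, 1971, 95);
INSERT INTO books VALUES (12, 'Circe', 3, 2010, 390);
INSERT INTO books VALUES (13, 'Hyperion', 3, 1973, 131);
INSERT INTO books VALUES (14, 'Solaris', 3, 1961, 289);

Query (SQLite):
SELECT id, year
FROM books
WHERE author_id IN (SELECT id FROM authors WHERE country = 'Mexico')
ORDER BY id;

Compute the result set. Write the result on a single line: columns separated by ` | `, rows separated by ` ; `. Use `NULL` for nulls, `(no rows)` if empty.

5 | 1981 ; 7 | 1987 ; 9 | 2017

Inner query: authors.id where country = 'Mexico'.
Outer: keep books rows whose author_id is in that set.
Inner query → {6}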